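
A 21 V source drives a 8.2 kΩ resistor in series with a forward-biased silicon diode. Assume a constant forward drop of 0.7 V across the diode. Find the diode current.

KVL around the loop: 21 = V_D + I·R = 0.7 + I × 8.2 kΩ.
So I = (21 − 0.7) / 8.2 kΩ = 20.3 / 8.2 = 2.48 mA.

I ≈ 2.5 mA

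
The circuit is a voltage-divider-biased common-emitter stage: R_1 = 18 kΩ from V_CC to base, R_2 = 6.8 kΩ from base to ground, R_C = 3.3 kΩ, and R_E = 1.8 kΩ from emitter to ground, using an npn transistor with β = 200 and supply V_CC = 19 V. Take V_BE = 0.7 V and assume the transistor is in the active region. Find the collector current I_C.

Thevenize the base divider: V_Th = V_CC·R_2/(R_1+R_2) = 19×6.8/24.8 = 5.21 V, R_Th = R_1‖R_2 = 4.94 kΩ.
Base-emitter loop: V_Th = I_B·R_Th + V_BE + (β+1)I_B·R_E, so I_B = (5.21 − 0.7) / (4.94 + 201×1.8) = 0.0123 mA.
I_C = β·I_B = 200×0.0123 = 2.46 mA, and I_E = (β+1)I_B = 2.47 mA.
V_CE = V_CC − I_C·R_C − I_E·R_E = 19 − 2.46×3.3 − 2.47×1.8 = 6.44 V.
V_CE = 6.44 V > 0.2 V confirms active-region operation.

I_C ≈ 2.5 mA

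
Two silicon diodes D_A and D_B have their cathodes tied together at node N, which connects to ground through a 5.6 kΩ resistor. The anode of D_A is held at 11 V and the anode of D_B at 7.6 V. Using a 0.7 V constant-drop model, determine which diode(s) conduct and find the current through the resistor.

Only D_A conducts; I_R ≈ 1.8 mA

Assume both conduct. Then node N would need to be at both 11−0.7 = 10.3 V and 7.6−0.7 = 6.9 V, which is impossible.
Assume only D_A conducts: V_N = 11 − 0.7 = 10.3 V, so I_R = 10.3/5.6 = 1.84 mA.
Check D_B: its anode-to-cathode voltage is 7.6 − 10.3 = -2.7 V < 0.7 V, so it is off. The assumption is consistent.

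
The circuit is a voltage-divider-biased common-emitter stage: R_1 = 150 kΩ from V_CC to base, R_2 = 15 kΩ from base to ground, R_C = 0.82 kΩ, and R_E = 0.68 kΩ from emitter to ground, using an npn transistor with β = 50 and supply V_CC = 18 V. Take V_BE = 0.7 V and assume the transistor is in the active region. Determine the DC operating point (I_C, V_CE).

Thevenize the base divider: V_Th = V_CC·R_2/(R_1+R_2) = 18×15/165 = 1.64 V, R_Th = R_1‖R_2 = 13.6 kΩ.
Base-emitter loop: V_Th = I_B·R_Th + V_BE + (β+1)I_B·R_E, so I_B = (1.64 − 0.7) / (13.6 + 51×0.68) = 0.0194 mA.
I_C = β·I_B = 50×0.0194 = 0.969 mA, and I_E = (β+1)I_B = 0.988 mA.
V_CE = V_CC − I_C·R_C − I_E·R_E = 18 − 0.969×0.82 − 0.988×0.68 = 16.5 V.
V_CE = 16.5 V > 0.2 V confirms active-region operation.

I_C ≈ 0.97 mA, V_CE ≈ 17 V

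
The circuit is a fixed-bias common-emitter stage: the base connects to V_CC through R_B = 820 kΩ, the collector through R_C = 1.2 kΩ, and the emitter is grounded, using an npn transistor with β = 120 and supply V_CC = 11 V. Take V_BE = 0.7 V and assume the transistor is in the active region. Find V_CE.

V_CE ≈ 9.2 V

Base loop: V_CC = I_B·R_B + V_BE, so I_B = (11 − 0.7)/820 kΩ = 0.0126 mA.
In the active region I_C = β·I_B = 120 × 0.0126 = 1.51 mA.
Collector loop: V_CE = V_CC − I_C·R_C = 11 − 1.51×1.2 = 9.19 V.
Since V_CE = 9.19 V > V_CE(sat) ≈ 0.2 V, the transistor is in the active region as assumed.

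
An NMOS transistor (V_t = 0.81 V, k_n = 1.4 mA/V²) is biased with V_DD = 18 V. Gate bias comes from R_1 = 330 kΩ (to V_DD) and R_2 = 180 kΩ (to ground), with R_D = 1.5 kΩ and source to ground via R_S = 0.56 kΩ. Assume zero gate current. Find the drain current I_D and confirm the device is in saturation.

V_G = V_DD·R_2/(R_1+R_2) = 18×180/510 = 6.35 V.
Assume saturation: I_D = (k_n/2)(V_GS − V_t)² with V_GS = V_G − I_D·R_S = 6.35 − 0.56·I_D.
Substituting gives 0.22·I_D² − 5.35·I_D + 21.5 = 0, with roots I_D = 5.09 or 19.3 mA.
The root I_D = 19.3 mA gives V_GS = -4.44 V ≤ V_t, so take I_D = 5.09 mA.
Then V_GS = 3.51 V and V_DS = V_DD − I_D(R_D+R_S) = 18 − 5.09×2.06 = 7.52 V.
Saturation requires V_DS ≥ V_GS − V_t = 2.7 V; 7.52 ≥ 2.7 ✓.

I_D ≈ 5.1 mA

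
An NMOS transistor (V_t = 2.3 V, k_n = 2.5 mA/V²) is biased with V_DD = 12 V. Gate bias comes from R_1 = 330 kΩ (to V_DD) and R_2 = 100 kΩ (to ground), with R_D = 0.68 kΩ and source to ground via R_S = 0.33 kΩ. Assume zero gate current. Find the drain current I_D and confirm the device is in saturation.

I_D ≈ 0.22 mA

V_G = V_DD·R_2/(R_1+R_2) = 12×100/430 = 2.79 V.
Assume saturation: I_D = (k_n/2)(V_GS − V_t)² with V_GS = V_G − I_D·R_S = 2.79 − 0.33·I_D.
Substituting gives 0.136·I_D² − 1.4·I_D + 0.301 = 0, with roots I_D = 0.219 or 10.1 mA.
The root I_D = 10.1 mA gives V_GS = -0.543 V ≤ V_t, so take I_D = 0.219 mA.
Then V_GS = 2.72 V and V_DS = V_DD − I_D(R_D+R_S) = 12 − 0.219×1.01 = 11.8 V.
Saturation requires V_DS ≥ V_GS − V_t = 0.418 V; 11.8 ≥ 0.418 ✓.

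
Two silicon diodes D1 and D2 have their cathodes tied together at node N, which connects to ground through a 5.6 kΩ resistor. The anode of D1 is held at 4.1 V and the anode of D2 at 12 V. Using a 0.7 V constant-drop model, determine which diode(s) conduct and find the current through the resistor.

Only D2 conducts; I_R ≈ 2 mA

Assume both conduct. Then node N would need to be at both 4.1−0.7 = 3.4 V and 12−0.7 = 11.3 V, which is impossible.
Assume only D2 conducts: V_N = 12 − 0.7 = 11.3 V, so I_R = 11.3/5.6 = 2.02 mA.
Check D1: its anode-to-cathode voltage is 4.1 − 11.3 = -7.2 V < 0.7 V, so it is off. The assumption is consistent.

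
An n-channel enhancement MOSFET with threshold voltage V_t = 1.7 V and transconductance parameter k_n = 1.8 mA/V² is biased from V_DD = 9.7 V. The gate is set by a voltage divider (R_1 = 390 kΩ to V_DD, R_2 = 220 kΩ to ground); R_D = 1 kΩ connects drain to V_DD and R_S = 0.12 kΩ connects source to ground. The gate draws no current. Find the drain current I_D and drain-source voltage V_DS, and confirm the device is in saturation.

V_G = V_DD·R_2/(R_1+R_2) = 9.7×220/610 = 3.5 V.
Assume saturation: I_D = (k_n/2)(V_GS − V_t)² with V_GS = V_G − I_D·R_S = 3.5 − 0.12·I_D.
Substituting gives 0.013·I_D² − 1.39·I_D + 2.91 = 0, with roots I_D = 2.14 or 105 mA.
The root I_D = 105 mA gives V_GS = -9.1 V ≤ V_t, so take I_D = 2.14 mA.
Then V_GS = 3.24 V and V_DS = V_DD − I_D(R_D+R_S) = 9.7 − 2.14×1.12 = 7.3 V.
Saturation requires V_DS ≥ V_GS − V_t = 1.54 V; 7.3 ≥ 1.54 ✓.

I_D ≈ 2.1 mA, V_DS ≈ 7.3 V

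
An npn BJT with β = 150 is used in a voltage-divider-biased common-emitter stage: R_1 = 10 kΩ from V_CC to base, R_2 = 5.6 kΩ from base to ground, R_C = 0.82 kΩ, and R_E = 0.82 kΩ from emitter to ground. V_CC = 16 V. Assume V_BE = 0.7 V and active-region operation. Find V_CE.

Thevenize the base divider: V_Th = V_CC·R_2/(R_1+R_2) = 16×5.6/15.6 = 5.74 V, R_Th = R_1‖R_2 = 3.59 kΩ.
Base-emitter loop: V_Th = I_B·R_Th + V_BE + (β+1)I_B·R_E, so I_B = (5.74 − 0.7) / (3.59 + 151×0.82) = 0.0396 mA.
I_C = β·I_B = 150×0.0396 = 5.94 mA, and I_E = (β+1)I_B = 5.98 mA.
V_CE = V_CC − I_C·R_C − I_E·R_E = 16 − 5.94×0.82 − 5.98×0.82 = 6.23 V.
V_CE = 6.23 V > 0.2 V confirms active-region operation.

V_CE ≈ 6.2 V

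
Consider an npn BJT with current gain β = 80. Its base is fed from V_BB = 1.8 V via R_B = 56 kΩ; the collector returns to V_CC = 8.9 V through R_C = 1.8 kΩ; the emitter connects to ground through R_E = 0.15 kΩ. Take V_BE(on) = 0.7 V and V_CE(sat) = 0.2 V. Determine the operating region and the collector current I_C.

active; I_C ≈ 1.3 mA

Assume active. Base-emitter loop: I_B = (V_BB − V_BE)/(R_B + (β+1)R_E) = (1.8 − 0.7)/(56 + 81×0.15) = 0.0161 mA.
I_C = β·I_B = 80×0.0161 = 1.29 mA.
V_CE = V_CC − I_C·R_C − I_E·R_E = 8.9 − 1.29×1.8 − 1.31×0.15 = 6.38 V > V_CE(sat), so the active-region assumption holds.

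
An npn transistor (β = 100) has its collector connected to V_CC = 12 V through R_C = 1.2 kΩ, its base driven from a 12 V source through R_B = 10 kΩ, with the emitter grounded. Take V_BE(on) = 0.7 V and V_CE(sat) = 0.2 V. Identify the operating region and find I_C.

Assume active: I_B = (12 − 0.7)/10 = 1.13 mA, giving I_C = β·I_B = 113 mA.
But then V_CE = 12 − 113×1.2 = -124 V < V_CE(sat) = 0.2 V — impossible in the active region.
So the transistor is saturated. With V_CE = 0.2 V, I_C = (V_CC − 0.2)/R_C = 11.8/1.2 = 9.83 mA.
Check: β·I_B = 113 mA > I_C = 9.83 mA, confirming saturation.

saturation; I_C ≈ 9.8 mA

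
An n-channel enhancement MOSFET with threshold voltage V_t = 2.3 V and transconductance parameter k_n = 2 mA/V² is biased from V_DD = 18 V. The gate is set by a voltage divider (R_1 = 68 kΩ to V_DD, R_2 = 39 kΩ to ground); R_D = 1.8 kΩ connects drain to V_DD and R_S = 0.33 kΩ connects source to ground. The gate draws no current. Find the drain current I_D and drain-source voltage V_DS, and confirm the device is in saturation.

V_G = V_DD·R_2/(R_1+R_2) = 18×39/107 = 6.56 V.
Assume saturation: I_D = (k_n/2)(V_GS − V_t)² with V_GS = V_G − I_D·R_S = 6.56 − 0.33·I_D.
Substituting gives 0.109·I_D² − 3.81·I_D + 18.2 = 0, with roots I_D = 5.69 or 29.3 mA.
The root I_D = 29.3 mA gives V_GS = -3.11 V ≤ V_t, so take I_D = 5.69 mA.
Then V_GS = 4.68 V and V_DS = V_DD − I_D(R_D+R_S) = 18 − 5.69×2.13 = 5.89 V.
Saturation requires V_DS ≥ V_GS − V_t = 2.38 V; 5.89 ≥ 2.38 ✓.

I_D ≈ 5.7 mA, V_DS ≈ 5.9 V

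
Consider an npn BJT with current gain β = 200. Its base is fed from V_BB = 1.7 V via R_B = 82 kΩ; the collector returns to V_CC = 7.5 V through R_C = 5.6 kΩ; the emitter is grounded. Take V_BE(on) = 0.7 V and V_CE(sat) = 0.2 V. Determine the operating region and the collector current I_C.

Assume active: I_B = (1.7 − 0.7)/82 = 0.0122 mA, giving I_C = β·I_B = 2.44 mA.
But then V_CE = 7.5 − 2.44×5.6 = -6.16 V < V_CE(sat) = 0.2 V — impossible in the active region.
So the transistor is saturated. With V_CE = 0.2 V, I_C = (V_CC − 0.2)/R_C = 7.3/5.6 = 1.3 mA.
Check: β·I_B = 2.44 mA > I_C = 1.3 mA, confirming saturation.

saturation; I_C ≈ 1.3 mA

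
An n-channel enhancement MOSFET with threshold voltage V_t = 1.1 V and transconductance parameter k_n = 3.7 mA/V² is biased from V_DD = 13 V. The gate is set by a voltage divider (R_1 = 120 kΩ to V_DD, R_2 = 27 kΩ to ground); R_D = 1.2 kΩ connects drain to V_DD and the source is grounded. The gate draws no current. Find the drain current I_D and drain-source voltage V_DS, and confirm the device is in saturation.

V_G = V_DD·R_2/(R_1+R_2) = 13×27/147 = 2.39 V. With the source grounded, V_GS = V_G = 2.39 V.
Assume saturation: I_D = (k_n/2)(V_GS − V_t)² = (3.7/2)×(2.39 − 1.1)² = 1.85×1.29² = 3.07 mA.
V_DS = V_DD − I_D·R_D = 13 − 3.07×1.2 = 9.32 V.
Saturation requires V_DS ≥ V_GS − V_t = 1.29 V; 9.32 ≥ 1.29 ✓.

I_D ≈ 3.1 mA, V_DS ≈ 9.3 V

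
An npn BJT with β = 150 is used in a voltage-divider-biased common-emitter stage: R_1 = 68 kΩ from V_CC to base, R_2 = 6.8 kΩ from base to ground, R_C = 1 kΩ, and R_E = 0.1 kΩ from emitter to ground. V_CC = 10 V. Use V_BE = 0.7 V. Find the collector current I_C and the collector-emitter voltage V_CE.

Thevenize the base divider: V_Th = V_CC·R_2/(R_1+R_2) = 10×6.8/74.8 = 0.909 V, R_Th = R_1‖R_2 = 6.18 kΩ.
Base-emitter loop: V_Th = I_B·R_Th + V_BE + (β+1)I_B·R_E, so I_B = (0.909 − 0.7) / (6.18 + 151×0.1) = 0.00982 mA.
I_C = β·I_B = 150×0.00982 = 1.47 mA, and I_E = (β+1)I_B = 1.48 mA.
V_CE = V_CC − I_C·R_C − I_E·R_E = 10 − 1.47×1 − 1.48×0.1 = 8.38 V.
V_CE = 8.38 V > 0.2 V confirms active-region operation.

I_C ≈ 1.5 mA, V_CE ≈ 8.4 V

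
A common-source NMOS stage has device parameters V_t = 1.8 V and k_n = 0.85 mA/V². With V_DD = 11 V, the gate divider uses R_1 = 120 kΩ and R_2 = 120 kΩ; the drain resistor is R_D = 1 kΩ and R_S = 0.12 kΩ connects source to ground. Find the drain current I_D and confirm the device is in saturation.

V_G = V_DD·R_2/(R_1+R_2) = 11×120/240 = 5.5 V.
Assume saturation: I_D = (k_n/2)(V_GS − V_t)² with V_GS = V_G − I_D·R_S = 5.5 − 0.12·I_D.
Substituting gives 0.00612·I_D² − 1.38·I_D + 5.82 = 0, with roots I_D = 4.31 or 221 mA.
The root I_D = 221 mA gives V_GS = -21 V ≤ V_t, so take I_D = 4.31 mA.
Then V_GS = 4.98 V and V_DS = V_DD − I_D(R_D+R_S) = 11 − 4.31×1.12 = 6.18 V.
Saturation requires V_DS ≥ V_GS − V_t = 3.18 V; 6.18 ≥ 3.18 ✓.

I_D ≈ 4.3 mA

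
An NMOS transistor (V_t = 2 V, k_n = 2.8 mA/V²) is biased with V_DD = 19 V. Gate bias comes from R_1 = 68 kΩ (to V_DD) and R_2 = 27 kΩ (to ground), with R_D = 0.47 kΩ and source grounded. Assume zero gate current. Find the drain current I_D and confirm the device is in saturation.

I_D ≈ 16 mA

V_G = V_DD·R_2/(R_1+R_2) = 19×27/95 = 5.4 V. With the source grounded, V_GS = V_G = 5.4 V.
Assume saturation: I_D = (k_n/2)(V_GS − V_t)² = (2.8/2)×(5.4 − 2)² = 1.4×3.4² = 16.2 mA.
V_DS = V_DD − I_D·R_D = 19 − 16.2×0.47 = 11.4 V.
Saturation requires V_DS ≥ V_GS − V_t = 3.4 V; 11.4 ≥ 3.4 ✓.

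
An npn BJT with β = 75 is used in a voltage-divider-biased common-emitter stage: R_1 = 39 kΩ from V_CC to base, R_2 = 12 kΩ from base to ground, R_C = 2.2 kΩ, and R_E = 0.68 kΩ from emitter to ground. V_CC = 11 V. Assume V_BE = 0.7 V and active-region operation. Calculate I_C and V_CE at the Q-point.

I_C ≈ 2.3 mA, V_CE ≈ 4.3 V

Thevenize the base divider: V_Th = V_CC·R_2/(R_1+R_2) = 11×12/51 = 2.59 V, R_Th = R_1‖R_2 = 9.18 kΩ.
Base-emitter loop: V_Th = I_B·R_Th + V_BE + (β+1)I_B·R_E, so I_B = (2.59 − 0.7) / (9.18 + 76×0.68) = 0.031 mA.
I_C = β·I_B = 75×0.031 = 2.33 mA, and I_E = (β+1)I_B = 2.36 mA.
V_CE = V_CC − I_C·R_C − I_E·R_E = 11 − 2.33×2.2 − 2.36×0.68 = 4.28 V.
V_CE = 4.28 V > 0.2 V confirms active-region operation.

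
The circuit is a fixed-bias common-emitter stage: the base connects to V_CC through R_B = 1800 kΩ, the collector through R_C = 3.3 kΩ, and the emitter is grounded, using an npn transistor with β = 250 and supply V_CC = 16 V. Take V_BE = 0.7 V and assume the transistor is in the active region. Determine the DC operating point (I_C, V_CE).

I_C ≈ 2.1 mA, V_CE ≈ 9 V

Base loop: V_CC = I_B·R_B + V_BE, so I_B = (16 − 0.7)/1800 kΩ = 0.0085 mA.
In the active region I_C = β·I_B = 250 × 0.0085 = 2.12 mA.
Collector loop: V_CE = V_CC − I_C·R_C = 16 − 2.12×3.3 = 8.99 V.
Since V_CE = 8.99 V > V_CE(sat) ≈ 0.2 V, the transistor is in the active region as assumed.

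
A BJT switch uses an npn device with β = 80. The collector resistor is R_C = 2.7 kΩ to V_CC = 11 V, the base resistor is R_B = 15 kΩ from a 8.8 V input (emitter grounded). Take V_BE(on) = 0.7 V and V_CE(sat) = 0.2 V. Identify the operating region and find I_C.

saturation; I_C ≈ 4 mA

Assume active: I_B = (8.8 − 0.7)/15 = 0.54 mA, giving I_C = β·I_B = 43.2 mA.
But then V_CE = 11 − 43.2×2.7 = -106 V < V_CE(sat) = 0.2 V — impossible in the active region.
So the transistor is saturated. With V_CE = 0.2 V, I_C = (V_CC − 0.2)/R_C = 10.8/2.7 = 4 mA.
Check: β·I_B = 43.2 mA > I_C = 4 mA, confirming saturation.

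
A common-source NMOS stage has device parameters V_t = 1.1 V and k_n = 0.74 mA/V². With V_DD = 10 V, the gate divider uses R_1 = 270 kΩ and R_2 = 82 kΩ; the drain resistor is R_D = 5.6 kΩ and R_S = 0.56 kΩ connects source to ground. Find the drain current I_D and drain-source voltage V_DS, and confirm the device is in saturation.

V_G = V_DD·R_2/(R_1+R_2) = 10×82/352 = 2.33 V.
Assume saturation: I_D = (k_n/2)(V_GS − V_t)² with V_GS = V_G − I_D·R_S = 2.33 − 0.56·I_D.
Substituting gives 0.116·I_D² − 1.51·I_D + 0.559 = 0, with roots I_D = 0.382 or 12.6 mA.
The root I_D = 12.6 mA gives V_GS = -4.74 V ≤ V_t, so take I_D = 0.382 mA.
Then V_GS = 2.12 V and V_DS = V_DD − I_D(R_D+R_S) = 10 − 0.382×6.16 = 7.65 V.
Saturation requires V_DS ≥ V_GS − V_t = 1.02 V; 7.65 ≥ 1.02 ✓.

I_D ≈ 0.38 mA, V_DS ≈ 7.6 V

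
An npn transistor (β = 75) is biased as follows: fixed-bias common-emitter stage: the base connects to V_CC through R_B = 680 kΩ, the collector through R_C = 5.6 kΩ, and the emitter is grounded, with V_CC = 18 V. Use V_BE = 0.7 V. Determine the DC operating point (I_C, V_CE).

Base loop: V_CC = I_B·R_B + V_BE, so I_B = (18 − 0.7)/680 kΩ = 0.0254 mA.
In the active region I_C = β·I_B = 75 × 0.0254 = 1.91 mA.
Collector loop: V_CE = V_CC − I_C·R_C = 18 − 1.91×5.6 = 7.31 V.
Since V_CE = 7.31 V > V_CE(sat) ≈ 0.2 V, the transistor is in the active region as assumed.

I_C ≈ 1.9 mA, V_CE ≈ 7.3 V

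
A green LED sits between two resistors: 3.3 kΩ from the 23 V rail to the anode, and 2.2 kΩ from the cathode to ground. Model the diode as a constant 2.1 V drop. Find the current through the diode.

I ≈ 3.8 mA

The two resistors are in series with the diode, so KVL gives 23 = I·3.3 + 2.1 + I·2.2.
I = (23 − 2.1) / (3.3 + 2.2) kΩ = 20.9 / 5.5 = 3.8 mA.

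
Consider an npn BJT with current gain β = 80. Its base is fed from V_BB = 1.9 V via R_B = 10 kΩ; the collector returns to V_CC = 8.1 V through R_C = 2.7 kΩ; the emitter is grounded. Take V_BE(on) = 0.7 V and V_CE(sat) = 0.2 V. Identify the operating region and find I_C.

Assume active: I_B = (1.9 − 0.7)/10 = 0.12 mA, giving I_C = β·I_B = 9.6 mA.
But then V_CE = 8.1 − 9.6×2.7 = -17.8 V < V_CE(sat) = 0.2 V — impossible in the active region.
So the transistor is saturated. With V_CE = 0.2 V, I_C = (V_CC − 0.2)/R_C = 7.9/2.7 = 2.93 mA.
Check: β·I_B = 9.6 mA > I_C = 2.93 mA, confirming saturation.

saturation; I_C ≈ 2.9 mA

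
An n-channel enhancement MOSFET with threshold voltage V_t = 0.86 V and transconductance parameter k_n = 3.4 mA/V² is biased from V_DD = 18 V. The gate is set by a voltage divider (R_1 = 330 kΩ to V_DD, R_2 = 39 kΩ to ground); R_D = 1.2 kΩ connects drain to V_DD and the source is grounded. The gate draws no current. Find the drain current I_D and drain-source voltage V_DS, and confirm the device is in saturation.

V_G = V_DD·R_2/(R_1+R_2) = 18×39/369 = 1.9 V. With the source grounded, V_GS = V_G = 1.9 V.
Assume saturation: I_D = (k_n/2)(V_GS − V_t)² = (3.4/2)×(1.9 − 0.86)² = 1.7×1.04² = 1.85 mA.
V_DS = V_DD − I_D·R_D = 18 − 1.85×1.2 = 15.8 V.
Saturation requires V_DS ≥ V_GS − V_t = 1.04 V; 15.8 ≥ 1.04 ✓.

I_D ≈ 1.8 mA, V_DS ≈ 16 V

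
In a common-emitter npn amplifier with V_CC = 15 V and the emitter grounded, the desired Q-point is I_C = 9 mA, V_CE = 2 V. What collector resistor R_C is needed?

R_C ≈ 1.4 kΩ

Collector loop: V_CC = I_C·R_C + V_CE.
R_C = (V_CC − V_CE)/I_C = (15 − 2)/9 = 1.44 kΩ.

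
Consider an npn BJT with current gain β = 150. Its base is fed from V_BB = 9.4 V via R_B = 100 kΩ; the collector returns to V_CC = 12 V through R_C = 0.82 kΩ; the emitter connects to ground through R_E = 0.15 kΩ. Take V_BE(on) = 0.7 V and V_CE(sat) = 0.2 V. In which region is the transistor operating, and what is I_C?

active; I_C ≈ 11 mA

Assume active. Base-emitter loop: I_B = (V_BB − V_BE)/(R_B + (β+1)R_E) = (9.4 − 0.7)/(100 + 151×0.15) = 0.0709 mA.
I_C = β·I_B = 150×0.0709 = 10.6 mA.
V_CE = V_CC − I_C·R_C − I_E·R_E = 12 − 10.6×0.82 − 10.7×0.15 = 1.67 V > V_CE(sat), so the active-region assumption holds.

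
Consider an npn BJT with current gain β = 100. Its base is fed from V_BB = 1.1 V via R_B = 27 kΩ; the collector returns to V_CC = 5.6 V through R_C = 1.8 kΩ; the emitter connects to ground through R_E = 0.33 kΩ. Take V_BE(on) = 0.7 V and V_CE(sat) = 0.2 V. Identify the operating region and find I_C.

active; I_C ≈ 0.66 mA

Assume active. Base-emitter loop: I_B = (V_BB − V_BE)/(R_B + (β+1)R_E) = (1.1 − 0.7)/(27 + 101×0.33) = 0.00663 mA.
I_C = β·I_B = 100×0.00663 = 0.663 mA.
V_CE = V_CC − I_C·R_C − I_E·R_E = 5.6 − 0.663×1.8 − 0.67×0.33 = 4.19 V > V_CE(sat), so the active-region assumption holds.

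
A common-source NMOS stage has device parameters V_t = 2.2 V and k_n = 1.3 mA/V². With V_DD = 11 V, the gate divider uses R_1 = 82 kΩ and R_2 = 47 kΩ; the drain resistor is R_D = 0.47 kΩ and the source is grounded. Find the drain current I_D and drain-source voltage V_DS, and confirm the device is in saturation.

V_G = V_DD·R_2/(R_1+R_2) = 11×47/129 = 4.01 V. With the source grounded, V_GS = V_G = 4.01 V.
Assume saturation: I_D = (k_n/2)(V_GS − V_t)² = (1.3/2)×(4.01 − 2.2)² = 0.65×1.81² = 2.12 mA.
V_DS = V_DD − I_D·R_D = 11 − 2.12×0.47 = 10 V.
Saturation requires V_DS ≥ V_GS − V_t = 1.81 V; 10 ≥ 1.81 ✓.

I_D ≈ 2.1 mA, V_DS ≈ 10 V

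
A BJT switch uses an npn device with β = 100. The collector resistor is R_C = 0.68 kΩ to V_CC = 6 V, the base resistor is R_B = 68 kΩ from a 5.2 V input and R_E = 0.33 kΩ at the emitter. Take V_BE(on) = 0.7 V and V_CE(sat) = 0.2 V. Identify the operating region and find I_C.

active; I_C ≈ 4.4 mA

Assume active. Base-emitter loop: I_B = (V_BB − V_BE)/(R_B + (β+1)R_E) = (5.2 − 0.7)/(68 + 101×0.33) = 0.0444 mA.
I_C = β·I_B = 100×0.0444 = 4.44 mA.
V_CE = V_CC − I_C·R_C − I_E·R_E = 6 − 4.44×0.68 − 4.49×0.33 = 1.5 V > V_CE(sat), so the active-region assumption holds.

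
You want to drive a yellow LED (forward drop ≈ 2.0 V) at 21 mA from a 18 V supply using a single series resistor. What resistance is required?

R ≈ 0.76 kΩ

The resistor drops V_S − V_D = 18 − 2.0 = 16 V at 21 mA.
R = 16 V / 21 mA = 0.762 kΩ.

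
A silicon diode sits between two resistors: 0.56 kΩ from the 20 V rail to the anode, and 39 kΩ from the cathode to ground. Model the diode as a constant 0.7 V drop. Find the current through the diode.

The two resistors are in series with the diode, so KVL gives 20 = I·0.56 + 0.7 + I·39.
I = (20 − 0.7) / (0.56 + 39) kΩ = 19.3 / 39.6 = 0.488 mA.

I ≈ 0.49 mA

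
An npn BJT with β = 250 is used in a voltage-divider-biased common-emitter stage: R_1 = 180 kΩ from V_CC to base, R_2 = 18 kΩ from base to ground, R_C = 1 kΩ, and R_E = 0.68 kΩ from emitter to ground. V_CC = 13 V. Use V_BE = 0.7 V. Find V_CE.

V_CE ≈ 12 V

Thevenize the base divider: V_Th = V_CC·R_2/(R_1+R_2) = 13×18/198 = 1.18 V, R_Th = R_1‖R_2 = 16.4 kΩ.
Base-emitter loop: V_Th = I_B·R_Th + V_BE + (β+1)I_B·R_E, so I_B = (1.18 − 0.7) / (16.4 + 251×0.68) = 0.00258 mA.
I_C = β·I_B = 250×0.00258 = 0.644 mA, and I_E = (β+1)I_B = 0.647 mA.
V_CE = V_CC − I_C·R_C − I_E·R_E = 13 − 0.644×1 − 0.647×0.68 = 11.9 V.
V_CE = 11.9 V > 0.2 V confirms active-region operation.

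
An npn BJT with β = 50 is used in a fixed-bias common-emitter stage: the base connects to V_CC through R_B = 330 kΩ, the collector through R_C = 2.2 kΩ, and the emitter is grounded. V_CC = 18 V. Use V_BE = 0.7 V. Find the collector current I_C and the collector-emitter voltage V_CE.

I_C ≈ 2.6 mA, V_CE ≈ 12 V

Base loop: V_CC = I_B·R_B + V_BE, so I_B = (18 − 0.7)/330 kΩ = 0.0524 mA.
In the active region I_C = β·I_B = 50 × 0.0524 = 2.62 mA.
Collector loop: V_CE = V_CC − I_C·R_C = 18 − 2.62×2.2 = 12.2 V.
Since V_CE = 12.2 V > V_CE(sat) ≈ 0.2 V, the transistor is in the active region as assumed.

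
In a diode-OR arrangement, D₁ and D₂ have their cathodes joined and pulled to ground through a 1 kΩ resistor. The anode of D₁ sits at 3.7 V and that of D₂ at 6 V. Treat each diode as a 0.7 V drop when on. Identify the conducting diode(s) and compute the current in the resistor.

Only D₂ conducts; I_R ≈ 5.3 mA

Assume both conduct. Then node N would need to be at both 3.7−0.7 = 3 V and 6−0.7 = 5.3 V, which is impossible.
Assume only D₂ conducts: V_N = 6 − 0.7 = 5.3 V, so I_R = 5.3/1 = 5.3 mA.
Check D₁: its anode-to-cathode voltage is 3.7 − 5.3 = -1.6 V < 0.7 V, so it is off. The assumption is consistent.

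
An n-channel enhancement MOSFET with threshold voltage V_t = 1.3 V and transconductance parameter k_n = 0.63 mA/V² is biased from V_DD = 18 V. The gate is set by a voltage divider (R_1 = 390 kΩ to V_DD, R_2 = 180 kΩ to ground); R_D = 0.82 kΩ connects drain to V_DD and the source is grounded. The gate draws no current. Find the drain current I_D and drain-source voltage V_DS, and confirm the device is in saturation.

V_G = V_DD·R_2/(R_1+R_2) = 18×180/570 = 5.68 V. With the source grounded, V_GS = V_G = 5.68 V.
Assume saturation: I_D = (k_n/2)(V_GS − V_t)² = (0.63/2)×(5.68 − 1.3)² = 0.315×4.38² = 6.05 mA.
V_DS = V_DD − I_D·R_D = 18 − 6.05×0.82 = 13 V.
Saturation requires V_DS ≥ V_GS − V_t = 4.38 V; 13 ≥ 4.38 ✓.

I_D ≈ 6.1 mA, V_DS ≈ 13 V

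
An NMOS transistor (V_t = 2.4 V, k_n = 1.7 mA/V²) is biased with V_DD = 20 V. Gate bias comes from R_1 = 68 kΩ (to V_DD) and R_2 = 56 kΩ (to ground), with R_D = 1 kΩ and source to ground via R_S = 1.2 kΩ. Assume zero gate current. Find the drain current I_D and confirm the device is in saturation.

I_D ≈ 3.8 mA

V_G = V_DD·R_2/(R_1+R_2) = 20×56/124 = 9.03 V.
Assume saturation: I_D = (k_n/2)(V_GS − V_t)² with V_GS = V_G − I_D·R_S = 9.03 − 1.2·I_D.
Substituting gives 1.22·I_D² − 14.5·I_D + 37.4 = 0, with roots I_D = 3.77 or 8.1 mA.
The root I_D = 8.1 mA gives V_GS = -0.687 V ≤ V_t, so take I_D = 3.77 mA.
Then V_GS = 4.51 V and V_DS = V_DD − I_D(R_D+R_S) = 20 − 3.77×2.2 = 11.7 V.
Saturation requires V_DS ≥ V_GS − V_t = 2.11 V; 11.7 ≥ 2.11 ✓.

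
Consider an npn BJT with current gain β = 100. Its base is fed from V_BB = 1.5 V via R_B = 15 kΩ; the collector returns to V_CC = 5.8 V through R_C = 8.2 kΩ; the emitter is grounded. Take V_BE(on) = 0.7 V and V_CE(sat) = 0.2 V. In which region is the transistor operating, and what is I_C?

saturation; I_C ≈ 0.68 mA

Assume active: I_B = (1.5 − 0.7)/15 = 0.0533 mA, giving I_C = β·I_B = 5.33 mA.
But then V_CE = 5.8 − 5.33×8.2 = -37.9 V < V_CE(sat) = 0.2 V — impossible in the active region.
So the transistor is saturated. With V_CE = 0.2 V, I_C = (V_CC − 0.2)/R_C = 5.6/8.2 = 0.683 mA.
Check: β·I_B = 5.33 mA > I_C = 0.683 mA, confirming saturation.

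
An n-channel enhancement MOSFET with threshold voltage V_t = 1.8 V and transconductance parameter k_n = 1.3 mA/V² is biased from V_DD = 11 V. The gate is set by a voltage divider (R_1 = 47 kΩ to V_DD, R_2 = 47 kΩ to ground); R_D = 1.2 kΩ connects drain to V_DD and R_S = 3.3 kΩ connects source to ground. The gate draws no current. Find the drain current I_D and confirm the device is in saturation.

V_G = V_DD·R_2/(R_1+R_2) = 11×47/94 = 5.5 V.
Assume saturation: I_D = (k_n/2)(V_GS − V_t)² with V_GS = V_G − I_D·R_S = 5.5 − 3.3·I_D.
Substituting gives 7.08·I_D² − 16.9·I_D + 8.9 = 0, with roots I_D = 0.788 or 1.6 mA.
The root I_D = 1.6 mA gives V_GS = 0.233 V ≤ V_t, so take I_D = 0.788 mA.
Then V_GS = 2.9 V and V_DS = V_DD − I_D(R_D+R_S) = 11 − 0.788×4.5 = 7.46 V.
Saturation requires V_DS ≥ V_GS − V_t = 1.1 V; 7.46 ≥ 1.1 ✓.

I_D ≈ 0.79 mA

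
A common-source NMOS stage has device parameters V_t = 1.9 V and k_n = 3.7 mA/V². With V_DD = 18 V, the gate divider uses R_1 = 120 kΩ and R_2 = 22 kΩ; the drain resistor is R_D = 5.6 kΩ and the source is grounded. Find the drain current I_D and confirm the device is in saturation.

I_D ≈ 1.5 mA

V_G = V_DD·R_2/(R_1+R_2) = 18×22/142 = 2.79 V. With the source grounded, V_GS = V_G = 2.79 V.
Assume saturation: I_D = (k_n/2)(V_GS − V_t)² = (3.7/2)×(2.79 − 1.9)² = 1.85×0.889² = 1.46 mA.
V_DS = V_DD − I_D·R_D = 18 − 1.46×5.6 = 9.82 V.
Saturation requires V_DS ≥ V_GS − V_t = 0.889 V; 9.82 ≥ 0.889 ✓.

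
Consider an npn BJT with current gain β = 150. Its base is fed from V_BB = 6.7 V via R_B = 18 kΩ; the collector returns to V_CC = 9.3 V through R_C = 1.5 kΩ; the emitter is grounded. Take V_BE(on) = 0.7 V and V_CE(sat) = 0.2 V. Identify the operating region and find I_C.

Assume active: I_B = (6.7 − 0.7)/18 = 0.333 mA, giving I_C = β·I_B = 50 mA.
But then V_CE = 9.3 − 50×1.5 = -65.7 V < V_CE(sat) = 0.2 V — impossible in the active region.
So the transistor is saturated. With V_CE = 0.2 V, I_C = (V_CC − 0.2)/R_C = 9.1/1.5 = 6.07 mA.
Check: β·I_B = 50 mA > I_C = 6.07 mA, confirming saturation.

saturation; I_C ≈ 6.1 mA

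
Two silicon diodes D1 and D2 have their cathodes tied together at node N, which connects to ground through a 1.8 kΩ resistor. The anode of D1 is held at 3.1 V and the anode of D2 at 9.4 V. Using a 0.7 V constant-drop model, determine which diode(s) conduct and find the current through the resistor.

Only D2 conducts; I_R ≈ 4.8 mA

Assume both conduct. Then node N would need to be at both 3.1−0.7 = 2.4 V and 9.4−0.7 = 8.7 V, which is impossible.
Assume only D2 conducts: V_N = 9.4 − 0.7 = 8.7 V, so I_R = 8.7/1.8 = 4.83 mA.
Check D1: its anode-to-cathode voltage is 3.1 − 8.7 = -5.6 V < 0.7 V, so it is off. The assumption is consistent.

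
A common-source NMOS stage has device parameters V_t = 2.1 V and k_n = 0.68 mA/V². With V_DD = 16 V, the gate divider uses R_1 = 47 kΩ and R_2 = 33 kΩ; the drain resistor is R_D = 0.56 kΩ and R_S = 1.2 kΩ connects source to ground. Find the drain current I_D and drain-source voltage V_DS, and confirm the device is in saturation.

I_D ≈ 1.8 mA, V_DS ≈ 13 V

V_G = V_DD·R_2/(R_1+R_2) = 16×33/80 = 6.6 V.
Assume saturation: I_D = (k_n/2)(V_GS − V_t)² with V_GS = V_G − I_D·R_S = 6.6 − 1.2·I_D.
Substituting gives 0.49·I_D² − 4.67·I_D + 6.88 = 0, with roots I_D = 1.82 or 7.72 mA.
The root I_D = 7.72 mA gives V_GS = -2.67 V ≤ V_t, so take I_D = 1.82 mA.
Then V_GS = 4.41 V and V_DS = V_DD − I_D(R_D+R_S) = 16 − 1.82×1.76 = 12.8 V.
Saturation requires V_DS ≥ V_GS − V_t = 2.31 V; 12.8 ≥ 2.31 ✓.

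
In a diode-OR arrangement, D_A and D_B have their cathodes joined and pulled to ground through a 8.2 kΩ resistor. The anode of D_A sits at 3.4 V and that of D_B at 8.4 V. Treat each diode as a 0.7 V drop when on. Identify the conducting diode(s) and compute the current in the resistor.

Only D_B conducts; I_R ≈ 0.94 mA

Assume both conduct. Then node N would need to be at both 3.4−0.7 = 2.7 V and 8.4−0.7 = 7.7 V, which is impossible.
Assume only D_B conducts: V_N = 8.4 − 0.7 = 7.7 V, so I_R = 7.7/8.2 = 0.939 mA.
Check D_A: its anode-to-cathode voltage is 3.4 − 7.7 = -4.3 V < 0.7 V, so it is off. The assumption is consistent.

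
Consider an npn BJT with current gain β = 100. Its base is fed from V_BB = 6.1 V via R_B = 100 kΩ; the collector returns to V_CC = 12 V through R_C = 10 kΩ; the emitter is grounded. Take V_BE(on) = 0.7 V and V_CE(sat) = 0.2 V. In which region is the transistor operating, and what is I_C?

Assume active: I_B = (6.1 − 0.7)/100 = 0.054 mA, giving I_C = β·I_B = 5.4 mA.
But then V_CE = 12 − 5.4×10 = -42 V < V_CE(sat) = 0.2 V — impossible in the active region.
So the transistor is saturated. With V_CE = 0.2 V, I_C = (V_CC − 0.2)/R_C = 11.8/10 = 1.18 mA.
Check: β·I_B = 5.4 mA > I_C = 1.18 mA, confirming saturation.

saturation; I_C ≈ 1.2 mA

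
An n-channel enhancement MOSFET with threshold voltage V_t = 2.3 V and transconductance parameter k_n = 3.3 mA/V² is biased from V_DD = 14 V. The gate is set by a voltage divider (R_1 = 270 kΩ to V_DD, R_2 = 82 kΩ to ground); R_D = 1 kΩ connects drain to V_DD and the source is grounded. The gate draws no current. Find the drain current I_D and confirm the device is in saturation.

I_D ≈ 1.5 mA

V_G = V_DD·R_2/(R_1+R_2) = 14×82/352 = 3.26 V. With the source grounded, V_GS = V_G = 3.26 V.
Assume saturation: I_D = (k_n/2)(V_GS − V_t)² = (3.3/2)×(3.26 − 2.3)² = 1.65×0.961² = 1.52 mA.
V_DS = V_DD − I_D·R_D = 14 − 1.52×1 = 12.5 V.
Saturation requires V_DS ≥ V_GS − V_t = 0.961 V; 12.5 ≥ 0.961 ✓.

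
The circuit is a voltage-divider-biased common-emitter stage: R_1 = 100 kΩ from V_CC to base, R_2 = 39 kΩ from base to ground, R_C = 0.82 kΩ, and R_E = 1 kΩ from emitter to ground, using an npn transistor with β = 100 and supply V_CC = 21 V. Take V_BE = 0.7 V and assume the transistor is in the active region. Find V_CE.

V_CE ≈ 14 V

Thevenize the base divider: V_Th = V_CC·R_2/(R_1+R_2) = 21×39/139 = 5.89 V, R_Th = R_1‖R_2 = 28.1 kΩ.
Base-emitter loop: V_Th = I_B·R_Th + V_BE + (β+1)I_B·R_E, so I_B = (5.89 − 0.7) / (28.1 + 101×1) = 0.0402 mA.
I_C = β·I_B = 100×0.0402 = 4.02 mA, and I_E = (β+1)I_B = 4.06 mA.
V_CE = V_CC − I_C·R_C − I_E·R_E = 21 − 4.02×0.82 − 4.06×1 = 13.6 V.
V_CE = 13.6 V > 0.2 V confirms active-region operation.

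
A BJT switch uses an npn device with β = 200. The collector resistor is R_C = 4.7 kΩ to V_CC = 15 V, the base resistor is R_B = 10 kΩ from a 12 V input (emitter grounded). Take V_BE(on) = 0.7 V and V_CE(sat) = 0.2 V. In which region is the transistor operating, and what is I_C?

Assume active: I_B = (12 − 0.7)/10 = 1.13 mA, giving I_C = β·I_B = 226 mA.
But then V_CE = 15 − 226×4.7 = -1050 V < V_CE(sat) = 0.2 V — impossible in the active region.
So the transistor is saturated. With V_CE = 0.2 V, I_C = (V_CC − 0.2)/R_C = 14.8/4.7 = 3.15 mA.
Check: β·I_B = 226 mA > I_C = 3.15 mA, confirming saturation.

saturation; I_C ≈ 3.1 mA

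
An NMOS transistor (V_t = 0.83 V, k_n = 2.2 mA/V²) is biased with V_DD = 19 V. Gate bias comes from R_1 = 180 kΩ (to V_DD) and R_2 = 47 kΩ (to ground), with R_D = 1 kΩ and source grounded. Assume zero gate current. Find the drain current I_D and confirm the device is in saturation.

V_G = V_DD·R_2/(R_1+R_2) = 19×47/227 = 3.93 V. With the source grounded, V_GS = V_G = 3.93 V.
Assume saturation: I_D = (k_n/2)(V_GS − V_t)² = (2.2/2)×(3.93 − 0.83)² = 1.1×3.1² = 10.6 mA.
V_DS = V_DD − I_D·R_D = 19 − 10.6×1 = 8.4 V.
Saturation requires V_DS ≥ V_GS − V_t = 3.1 V; 8.4 ≥ 3.1 ✓.

I_D ≈ 11 mA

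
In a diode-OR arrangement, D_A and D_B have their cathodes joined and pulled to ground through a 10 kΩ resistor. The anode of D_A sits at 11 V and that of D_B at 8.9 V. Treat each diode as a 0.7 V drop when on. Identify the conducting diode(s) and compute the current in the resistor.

Only D_A conducts; I_R ≈ 1 mA

Assume both conduct. Then node N would need to be at both 11−0.7 = 10.3 V and 8.9−0.7 = 8.2 V, which is impossible.
Assume only D_A conducts: V_N = 11 − 0.7 = 10.3 V, so I_R = 10.3/10 = 1.03 mA.
Check D_B: its anode-to-cathode voltage is 8.9 − 10.3 = -1.4 V < 0.7 V, so it is off. The assumption is consistent.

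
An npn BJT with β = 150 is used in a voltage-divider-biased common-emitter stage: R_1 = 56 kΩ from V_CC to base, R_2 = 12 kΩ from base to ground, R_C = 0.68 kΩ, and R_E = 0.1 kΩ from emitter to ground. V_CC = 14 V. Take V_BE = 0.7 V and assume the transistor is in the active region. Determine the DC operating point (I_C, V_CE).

I_C ≈ 11 mA, V_CE ≈ 5.7 V

Thevenize the base divider: V_Th = V_CC·R_2/(R_1+R_2) = 14×12/68 = 2.47 V, R_Th = R_1‖R_2 = 9.88 kΩ.
Base-emitter loop: V_Th = I_B·R_Th + V_BE + (β+1)I_B·R_E, so I_B = (2.47 − 0.7) / (9.88 + 151×0.1) = 0.0709 mA.
I_C = β·I_B = 150×0.0709 = 10.6 mA, and I_E = (β+1)I_B = 10.7 mA.
V_CE = V_CC − I_C·R_C − I_E·R_E = 14 − 10.6×0.68 − 10.7×0.1 = 5.7 V.
V_CE = 5.7 V > 0.2 V confirms active-region operation.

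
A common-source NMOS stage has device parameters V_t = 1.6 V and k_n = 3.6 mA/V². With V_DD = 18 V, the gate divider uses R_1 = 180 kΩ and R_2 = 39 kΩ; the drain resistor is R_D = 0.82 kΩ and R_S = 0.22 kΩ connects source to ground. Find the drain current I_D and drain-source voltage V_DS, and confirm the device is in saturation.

V_G = V_DD·R_2/(R_1+R_2) = 18×39/219 = 3.21 V.
Assume saturation: I_D = (k_n/2)(V_GS − V_t)² with V_GS = V_G − I_D·R_S = 3.21 − 0.22·I_D.
Substituting gives 0.0871·I_D² − 2.27·I_D + 4.64 = 0, with roots I_D = 2.23 or 23.8 mA.
The root I_D = 23.8 mA gives V_GS = -2.04 V ≤ V_t, so take I_D = 2.23 mA.
Then V_GS = 2.71 V and V_DS = V_DD − I_D(R_D+R_S) = 18 − 2.23×1.04 = 15.7 V.
Saturation requires V_DS ≥ V_GS − V_t = 1.11 V; 15.7 ≥ 1.11 ✓.

I_D ≈ 2.2 mA, V_DS ≈ 16 V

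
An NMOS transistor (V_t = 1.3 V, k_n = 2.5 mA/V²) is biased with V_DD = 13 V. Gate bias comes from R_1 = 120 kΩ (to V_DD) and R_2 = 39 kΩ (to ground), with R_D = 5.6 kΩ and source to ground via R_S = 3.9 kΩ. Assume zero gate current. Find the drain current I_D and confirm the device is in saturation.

V_G = V_DD·R_2/(R_1+R_2) = 13×39/159 = 3.19 V.
Assume saturation: I_D = (k_n/2)(V_GS − V_t)² with V_GS = V_G − I_D·R_S = 3.19 − 3.9·I_D.
Substituting gives 19·I_D² − 19.4·I_D + 4.46 = 0, with roots I_D = 0.349 or 0.672 mA.
The root I_D = 0.672 mA gives V_GS = 0.567 V ≤ V_t, so take I_D = 0.349 mA.
Then V_GS = 1.83 V and V_DS = V_DD − I_D(R_D+R_S) = 13 − 0.349×9.5 = 9.69 V.
Saturation requires V_DS ≥ V_GS − V_t = 0.528 V; 9.69 ≥ 0.528 ✓.

I_D ≈ 0.35 mA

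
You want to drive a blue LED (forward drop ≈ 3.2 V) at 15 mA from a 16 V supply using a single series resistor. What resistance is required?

R ≈ 0.85 kΩ

The resistor drops V_S − V_D = 16 − 3.2 = 12.8 V at 15 mA.
R = 12.8 V / 15 mA = 0.853 kΩ.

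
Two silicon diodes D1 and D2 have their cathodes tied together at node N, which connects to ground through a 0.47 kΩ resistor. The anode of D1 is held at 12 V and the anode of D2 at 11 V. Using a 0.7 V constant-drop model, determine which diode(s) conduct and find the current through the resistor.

Assume both conduct. Then node N would need to be at both 12−0.7 = 11.3 V and 11−0.7 = 10.3 V, which is impossible.
Assume only D1 conducts: V_N = 12 − 0.7 = 11.3 V, so I_R = 11.3/0.47 = 24 mA.
Check D2: its anode-to-cathode voltage is 11 − 11.3 = -0.3 V < 0.7 V, so it is off. The assumption is consistent.

Only D1 conducts; I_R ≈ 24 mA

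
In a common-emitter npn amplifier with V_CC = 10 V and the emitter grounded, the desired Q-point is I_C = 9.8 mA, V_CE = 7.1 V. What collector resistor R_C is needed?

R_C ≈ 0.3 kΩ

Collector loop: V_CC = I_C·R_C + V_CE.
R_C = (V_CC − V_CE)/I_C = (10 − 7.1)/9.8 = 0.296 kΩ.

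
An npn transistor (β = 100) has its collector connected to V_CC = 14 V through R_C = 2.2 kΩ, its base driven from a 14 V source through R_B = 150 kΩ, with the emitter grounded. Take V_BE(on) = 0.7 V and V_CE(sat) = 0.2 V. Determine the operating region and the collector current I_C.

Assume active: I_B = (14 − 0.7)/150 = 0.0887 mA, giving I_C = β·I_B = 8.87 mA.
But then V_CE = 14 − 8.87×2.2 = -5.51 V < V_CE(sat) = 0.2 V — impossible in the active region.
So the transistor is saturated. With V_CE = 0.2 V, I_C = (V_CC − 0.2)/R_C = 13.8/2.2 = 6.27 mA.
Check: β·I_B = 8.87 mA > I_C = 6.27 mA, confirming saturation.

saturation; I_C ≈ 6.3 mA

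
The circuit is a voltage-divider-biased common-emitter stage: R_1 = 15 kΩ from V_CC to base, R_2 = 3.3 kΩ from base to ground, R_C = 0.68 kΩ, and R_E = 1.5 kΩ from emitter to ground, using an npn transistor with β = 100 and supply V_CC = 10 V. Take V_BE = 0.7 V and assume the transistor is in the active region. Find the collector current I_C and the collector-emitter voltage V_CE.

Thevenize the base divider: V_Th = V_CC·R_2/(R_1+R_2) = 10×3.3/18.3 = 1.8 V, R_Th = R_1‖R_2 = 2.7 kΩ.
Base-emitter loop: V_Th = I_B·R_Th + V_BE + (β+1)I_B·R_E, so I_B = (1.8 − 0.7) / (2.7 + 101×1.5) = 0.00715 mA.
I_C = β·I_B = 100×0.00715 = 0.715 mA, and I_E = (β+1)I_B = 0.723 mA.
V_CE = V_CC − I_C·R_C − I_E·R_E = 10 − 0.715×0.68 − 0.723×1.5 = 8.43 V.
V_CE = 8.43 V > 0.2 V confirms active-region operation.

I_C ≈ 0.72 mA, V_CE ≈ 8.4 V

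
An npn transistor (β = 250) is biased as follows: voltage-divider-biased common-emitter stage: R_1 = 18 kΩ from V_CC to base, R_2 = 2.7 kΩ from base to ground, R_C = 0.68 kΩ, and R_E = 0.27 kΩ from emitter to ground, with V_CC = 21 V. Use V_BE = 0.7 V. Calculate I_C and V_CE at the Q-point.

Thevenize the base divider: V_Th = V_CC·R_2/(R_1+R_2) = 21×2.7/20.7 = 2.74 V, R_Th = R_1‖R_2 = 2.35 kΩ.
Base-emitter loop: V_Th = I_B·R_Th + V_BE + (β+1)I_B·R_E, so I_B = (2.74 − 0.7) / (2.35 + 251×0.27) = 0.0291 mA.
I_C = β·I_B = 250×0.0291 = 7.27 mA, and I_E = (β+1)I_B = 7.3 mA.
V_CE = V_CC − I_C·R_C − I_E·R_E = 21 − 7.27×0.68 − 7.3×0.27 = 14.1 V.
V_CE = 14.1 V > 0.2 V confirms active-region operation.

I_C ≈ 7.3 mA, V_CE ≈ 14 V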